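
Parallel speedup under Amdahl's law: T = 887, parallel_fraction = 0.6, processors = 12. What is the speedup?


Amdahl's law: T_p = T × ((1-p) + p/N)
= 887 × ((1-0.6) + 0.6/12)
= 887 × (0.40 + 0.0500)
= 887 × 0.4500
= 399.15
Speedup = 887/399.15
= 2.22×


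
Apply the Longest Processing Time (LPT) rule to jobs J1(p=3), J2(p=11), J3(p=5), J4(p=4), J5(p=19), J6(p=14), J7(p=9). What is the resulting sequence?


LPT: sort by longest processing time first
  J5: p=19
  J6: p=14
  J2: p=11
  J7: p=9
  J3: p=5
  J4: p=4
  J1: p=3
Order: J5 → J6 → J2 → J7 → J3 → J4 → J1


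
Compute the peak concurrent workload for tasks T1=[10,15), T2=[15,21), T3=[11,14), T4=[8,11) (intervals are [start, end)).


Check each time point for overlaps:
  t=10: 2 tasks active (T1, T4)
Max concurrent = 2


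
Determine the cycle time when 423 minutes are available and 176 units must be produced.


Cycle time = available time / demand
= 423 / 176
= 2.40 min/unit


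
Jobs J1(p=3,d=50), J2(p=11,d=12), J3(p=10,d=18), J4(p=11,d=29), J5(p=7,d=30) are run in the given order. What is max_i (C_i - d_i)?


Lateness per job (L = C - d):
  J1: C=3, d=50, L=-47
  J2: C=14, d=12, L=2
  J3: C=24, d=18, L=6
  J4: C=35, d=29, L=6
  J5: C=42, d=30, L=12
Lmax = max(-47, 2, 6, 6, 12)
= 12


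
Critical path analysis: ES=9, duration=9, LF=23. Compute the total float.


EF = ES + duration = 9 + 9 = 18
LS = LF - duration = 23 - 9 = 14
Total Float = LF - EF = 23 - 18
(or LS - ES = 14 - 9)
= 5


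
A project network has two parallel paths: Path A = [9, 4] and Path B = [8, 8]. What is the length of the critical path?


Path A: 9 + 4 = 13
Path B: 8 + 8 = 16
Critical path = longest = max(13, 16)
= 16 (Path B)


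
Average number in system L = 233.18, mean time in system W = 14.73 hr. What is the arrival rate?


Little's law: L = λW → λ = L / W
= 233.18 / 14.73
= 15.83 per hour


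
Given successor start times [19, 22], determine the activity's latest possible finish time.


LF = min of all successor start times
Successors start at: [19, 22]
LF = min(19, 22)
= 19


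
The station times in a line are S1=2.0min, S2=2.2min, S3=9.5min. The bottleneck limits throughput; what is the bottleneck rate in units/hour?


Bottleneck = longest station time
Station times: [2.0, 2.2, 9.5]
Max = 9.5 min
Rate = 60 / 9.5
= 6.32 units/hour (bottleneck: 9.5min)


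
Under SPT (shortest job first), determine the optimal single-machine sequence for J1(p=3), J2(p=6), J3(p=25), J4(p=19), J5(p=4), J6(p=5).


SPT: sort by shortest processing time
  J1: p=3
  J5: p=4
  J6: p=5
  J2: p=6
  J4: p=19
  J3: p=25
Order: J1 → J5 → J6 → J2 → J4 → J3


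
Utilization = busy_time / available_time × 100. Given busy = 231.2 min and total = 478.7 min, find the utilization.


Utilization = busy / total × 100
= 231.2 / 478.7 × 100
= 48.3%


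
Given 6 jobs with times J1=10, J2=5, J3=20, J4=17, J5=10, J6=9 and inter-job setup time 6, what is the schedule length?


Makespan = Σ processing + (n-1) × setup
= (10 + 5 + 20 + 17 + 10 + 9) + (6-1)×6
= 71 + 30
= 101 time units


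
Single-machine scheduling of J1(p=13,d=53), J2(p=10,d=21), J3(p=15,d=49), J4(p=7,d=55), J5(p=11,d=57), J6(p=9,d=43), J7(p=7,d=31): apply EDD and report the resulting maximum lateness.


EDD order: J2 → J7 → J6 → J3 → J1 → J4 → J5
Completion and lateness:
  J2: C=10, d=21, L=10-21=-11
  J7: C=17, d=31, L=17-31=-14
  J6: C=26, d=43, L=26-43=-17
  J3: C=41, d=49, L=41-49=-8
  J1: C=54, d=53, L=54-53=1
  J4: C=61, d=55, L=61-55=6
  J5: C=72, d=57, L=72-57=15
Lmax = max(-11, -14, -17, -8, 1, 6, 15)
= 15


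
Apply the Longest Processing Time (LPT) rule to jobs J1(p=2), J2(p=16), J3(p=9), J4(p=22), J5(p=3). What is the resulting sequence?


LPT: sort by longest processing time first
  J4: p=22
  J2: p=16
  J3: p=9
  J5: p=3
  J1: p=2
Order: J4 → J2 → J3 → J5 → J1


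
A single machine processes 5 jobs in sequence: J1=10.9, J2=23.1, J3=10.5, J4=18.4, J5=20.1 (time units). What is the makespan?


Sequential makespan: sum all processing times
= 10.9 + 23.1 + 10.5 + 18.4 + 20.1
= 83.0 time units


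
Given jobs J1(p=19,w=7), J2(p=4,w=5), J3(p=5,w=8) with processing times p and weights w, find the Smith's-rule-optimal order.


WSPT (Smith's rule): sort by p/w ascending
  J3: p/w = 5/8 = 0.625
  J2: p/w = 4/5 = 0.800
  J1: p/w = 19/7 = 2.714
Order: J3 → J2 → J1


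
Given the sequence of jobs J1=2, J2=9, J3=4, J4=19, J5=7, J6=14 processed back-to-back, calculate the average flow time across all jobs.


Completion times:
  J1: completes at 2
  J2: completes at 11
  J3: completes at 15
  J4: completes at 34
  J5: completes at 41
  J6: completes at 55
Sum = 158
Average = 158/6
= 26.33


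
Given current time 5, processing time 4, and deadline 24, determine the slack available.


Slack = due - current_time - processing
= 24 - 5 - 4
= 15


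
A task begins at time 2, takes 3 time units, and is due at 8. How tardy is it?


Completion = start + processing = 2 + 3 = 5
Tardiness = max(0, C - d) = max(0, 5 - 8)
= max(0, -3)
= 0


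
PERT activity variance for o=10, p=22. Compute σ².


σ² = ((p - o) / 6)² = (p - o)² / 36
= (22 - 10)² / 36
= 12² / 36
= 144 / 36
= 4.0000


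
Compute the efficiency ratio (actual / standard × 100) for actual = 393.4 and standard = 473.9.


Efficiency = (actual / standard) × 100
= (393.4 / 473.9) × 100
= 83.0%


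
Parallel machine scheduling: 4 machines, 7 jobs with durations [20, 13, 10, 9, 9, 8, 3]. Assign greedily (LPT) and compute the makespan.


Jobs (LPT sorted): [20, 13, 10, 9, 9, 8, 3]
Machines: 4
  J=20 → Machine 1 (load: 0+20=20)
  J=13 → Machine 2 (load: 0+13=13)
  J=10 → Machine 3 (load: 0+10=10)
  J=9 → Machine 4 (load: 0+9=9)
  J=9 → Machine 4 (load: 9+9=18)
  J=8 → Machine 3 (load: 10+8=18)
  J=3 → Machine 2 (load: 13+3=16)
Machine loads: [20, 16, 18, 18]
Makespan = max = 20 time units


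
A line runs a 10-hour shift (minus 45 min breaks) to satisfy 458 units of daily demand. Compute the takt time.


Available = 10×60 - 45 = 555 min
Takt time = 555 / 458
= 1.21 min/unit


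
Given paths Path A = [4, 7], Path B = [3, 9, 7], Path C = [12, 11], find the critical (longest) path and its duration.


Path A: 4 + 7 = 11
Path B: 3 + 9 + 7 = 19
Path C: 12 + 11 = 23
Critical path = longest = max(11, 19, 23)
= 23 (Path C)


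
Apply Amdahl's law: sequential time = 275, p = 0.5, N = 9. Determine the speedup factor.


Amdahl's law: T_p = T × ((1-p) + p/N)
= 275 × ((1-0.5) + 0.5/9)
= 275 × (0.50 + 0.0556)
= 275 × 0.5556
= 152.78
Speedup = 275/152.78
= 1.80×


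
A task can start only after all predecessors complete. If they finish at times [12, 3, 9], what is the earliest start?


ES = max of all predecessor completion times
Predecessors: [12, 3, 9]
ES = max(12, 3, 9)
= 12


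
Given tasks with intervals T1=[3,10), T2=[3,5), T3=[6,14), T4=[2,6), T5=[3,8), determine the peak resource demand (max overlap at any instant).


Check each time point for overlaps:
  t=3: 4 tasks active (T1, T2, T4, T5)
Max concurrent = 4


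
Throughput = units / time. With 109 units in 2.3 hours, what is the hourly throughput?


Throughput = units / time
= 109 / 2.3
= 47.4 units/hour


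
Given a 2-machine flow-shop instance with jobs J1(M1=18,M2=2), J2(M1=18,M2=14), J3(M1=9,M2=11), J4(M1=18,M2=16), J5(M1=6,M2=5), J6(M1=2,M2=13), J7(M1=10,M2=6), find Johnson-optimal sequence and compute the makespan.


Johnson's rule:
Group 1 (M1≤M2, sort by M1): ['J6', 'J3']
Group 2 (M1>M2, sort desc M2): ['J4', 'J2', 'J7', 'J5', 'J1']
Sequence: J6 → J3 → J4 → J2 → J7 → J5 → J1
Makespan calculation:
  J6: M1 done=2, M2 done=15
  J3: M1 done=11, M2 done=26
  J4: M1 done=29, M2 done=45
  J2: M1 done=47, M2 done=61
  J7: M1 done=57, M2 done=67
  J5: M1 done=63, M2 done=72
  J1: M1 done=81, M2 done=83
= Sequence: J6 → J3 → J4 → J2 → J7 → J5 → J1, Makespan: 83


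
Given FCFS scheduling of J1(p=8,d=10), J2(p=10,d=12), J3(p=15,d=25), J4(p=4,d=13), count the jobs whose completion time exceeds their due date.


Completion vs due date:
  J1: C=8, d=10 → on time
  J2: C=18, d=12 → TARDY
  J3: C=33, d=25 → TARDY
  J4: C=37, d=13 → TARDY
Tardy jobs: J2, J3, J4
Count = 3


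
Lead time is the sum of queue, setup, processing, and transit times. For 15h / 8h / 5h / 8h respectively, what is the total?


Lead time = queue + setup + processing + transit
= 15 + 8 + 5 + 8
= 36 hours


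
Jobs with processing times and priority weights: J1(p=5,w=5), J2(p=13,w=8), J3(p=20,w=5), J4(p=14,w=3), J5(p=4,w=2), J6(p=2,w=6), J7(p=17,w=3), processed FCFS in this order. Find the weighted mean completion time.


Completion times:
  J1: C=5, w×C=5×5=25
  J2: C=18, w×C=8×18=144
  J3: C=38, w×C=5×38=190
  J4: C=52, w×C=3×52=156
  J5: C=56, w×C=2×56=112
  J6: C=58, w×C=6×58=348
  J7: C=75, w×C=3×75=225
Sum w×C = 1200
Sum w = 32
Weighted avg = 1200/32
= 37.50


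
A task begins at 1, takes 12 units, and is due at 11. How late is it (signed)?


Completion = 1 + 12 = 13
Lateness = C - d = 13 - 11
= 2


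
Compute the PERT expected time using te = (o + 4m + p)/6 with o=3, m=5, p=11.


te = (o + 4m + p) / 6
= (3 + 4×5 + 11) / 6
= (3 + 20 + 11) / 6
= 34 / 6
= 5.67


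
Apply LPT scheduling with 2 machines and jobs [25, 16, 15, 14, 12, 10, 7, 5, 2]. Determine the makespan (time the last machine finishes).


Jobs (LPT sorted): [25, 16, 15, 14, 12, 10, 7, 5, 2]
Machines: 2
  J=25 → Machine 1 (load: 0+25=25)
  J=16 → Machine 2 (load: 0+16=16)
  J=15 → Machine 2 (load: 16+15=31)
  J=14 → Machine 1 (load: 25+14=39)
  J=12 → Machine 2 (load: 31+12=43)
  J=10 → Machine 1 (load: 39+10=49)
  J=7 → Machine 2 (load: 43+7=50)
  J=5 → Machine 1 (load: 49+5=54)
  J=2 → Machine 2 (load: 50+2=52)
Machine loads: [54, 52]
Makespan = max = 54 time units


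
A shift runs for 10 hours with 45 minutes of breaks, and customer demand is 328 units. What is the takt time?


Available = 10×60 - 45 = 555 min
Takt time = 555 / 328
= 1.69 min/unit


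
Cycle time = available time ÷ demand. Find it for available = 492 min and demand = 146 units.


Cycle time = available time / demand
= 492 / 146
= 3.37 min/unit


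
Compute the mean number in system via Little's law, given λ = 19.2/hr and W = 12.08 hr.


Little's law: L = λ × W
= 19.2 × 12.08
= 231.94


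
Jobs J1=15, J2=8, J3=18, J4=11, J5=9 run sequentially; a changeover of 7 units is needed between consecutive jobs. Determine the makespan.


Makespan = Σ processing + (n-1) × setup
= (15 + 8 + 18 + 11 + 9) + (5-1)×7
= 61 + 28
= 89 time units


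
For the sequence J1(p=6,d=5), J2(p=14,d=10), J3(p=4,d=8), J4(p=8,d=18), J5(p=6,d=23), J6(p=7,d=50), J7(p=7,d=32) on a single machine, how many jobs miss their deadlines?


Completion vs due date:
  J1: C=6, d=5 → TARDY
  J2: C=20, d=10 → TARDY
  J3: C=24, d=8 → TARDY
  J4: C=32, d=18 → TARDY
  J5: C=38, d=23 → TARDY
  J6: C=45, d=50 → on time
  J7: C=52, d=32 → TARDY
Tardy jobs: J1, J2, J3, J4, J5, J7
Count = 6


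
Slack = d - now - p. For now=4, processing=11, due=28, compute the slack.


Slack = due - current_time - processing
= 28 - 4 - 11
= 13


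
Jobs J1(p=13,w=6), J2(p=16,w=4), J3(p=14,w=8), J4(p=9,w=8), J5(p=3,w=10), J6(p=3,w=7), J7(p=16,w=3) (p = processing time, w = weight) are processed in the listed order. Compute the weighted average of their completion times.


Completion times:
  J1: C=13, w×C=6×13=78
  J2: C=29, w×C=4×29=116
  J3: C=43, w×C=8×43=344
  J4: C=52, w×C=8×52=416
  J5: C=55, w×C=10×55=550
  J6: C=58, w×C=7×58=406
  J7: C=74, w×C=3×74=222
Sum w×C = 2132
Sum w = 46
Weighted avg = 2132/46
= 46.35


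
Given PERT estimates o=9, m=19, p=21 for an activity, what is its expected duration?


te = (o + 4m + p) / 6
= (9 + 4×19 + 21) / 6
= (9 + 76 + 21) / 6
= 106 / 6
= 17.67


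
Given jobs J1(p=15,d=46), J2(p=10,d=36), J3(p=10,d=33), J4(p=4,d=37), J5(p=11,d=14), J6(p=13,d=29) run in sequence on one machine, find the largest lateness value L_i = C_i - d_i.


Lateness per job (L = C - d):
  J1: C=15, d=46, L=-31
  J2: C=25, d=36, L=-11
  J3: C=35, d=33, L=2
  J4: C=39, d=37, L=2
  J5: C=50, d=14, L=36
  J6: C=63, d=29, L=34
Lmax = max(-31, -11, 2, 2, 36, 34)
= 36


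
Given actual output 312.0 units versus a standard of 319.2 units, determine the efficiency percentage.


Efficiency = (actual / standard) × 100
= (312.0 / 319.2) × 100
= 97.7%


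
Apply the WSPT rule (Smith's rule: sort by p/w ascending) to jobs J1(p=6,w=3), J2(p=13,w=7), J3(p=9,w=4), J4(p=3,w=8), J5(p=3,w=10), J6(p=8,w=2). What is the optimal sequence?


WSPT (Smith's rule): sort by p/w ascending
  J5: p/w = 3/10 = 0.300
  J4: p/w = 3/8 = 0.375
  J2: p/w = 13/7 = 1.857
  J1: p/w = 6/3 = 2.000
  J3: p/w = 9/4 = 2.250
  J6: p/w = 8/2 = 4.000
Order: J5 → J4 → J2 → J1 → J3 → J6


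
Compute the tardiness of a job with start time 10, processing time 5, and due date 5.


Completion = start + processing = 10 + 5 = 15
Tardiness = max(0, C - d) = max(0, 15 - 5)
= max(0, 10)
= 10


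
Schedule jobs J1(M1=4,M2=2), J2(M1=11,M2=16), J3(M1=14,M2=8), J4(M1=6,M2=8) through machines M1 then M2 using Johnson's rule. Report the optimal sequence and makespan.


Johnson's rule:
Group 1 (M1≤M2, sort by M1): ['J4', 'J2']
Group 2 (M1>M2, sort desc M2): ['J3', 'J1']
Sequence: J4 → J2 → J3 → J1
Makespan calculation:
  J4: M1 done=6, M2 done=14
  J2: M1 done=17, M2 done=33
  J3: M1 done=31, M2 done=41
  J1: M1 done=35, M2 done=43
= Sequence: J4 → J2 → J3 → J1, Makespan: 43


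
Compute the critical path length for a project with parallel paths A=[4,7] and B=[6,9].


Path A: 4 + 7 = 11
Path B: 6 + 9 = 15
Critical path = longest = max(11, 15)
= 15 (Path B)


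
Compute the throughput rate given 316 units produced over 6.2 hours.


Throughput = units / time
= 316 / 6.2
= 51.0 units/hour


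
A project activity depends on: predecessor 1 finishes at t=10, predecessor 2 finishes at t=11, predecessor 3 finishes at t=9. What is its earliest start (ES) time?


ES = max of all predecessor completion times
Predecessors: [10, 11, 9]
ES = max(10, 11, 9)
= 11


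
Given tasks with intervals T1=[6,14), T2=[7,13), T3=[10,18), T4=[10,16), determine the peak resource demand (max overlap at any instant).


Check each time point for overlaps:
  t=10: 4 tasks active (T1, T2, T3, T4)
Max concurrent = 4


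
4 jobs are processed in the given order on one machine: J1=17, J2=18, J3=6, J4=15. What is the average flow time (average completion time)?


Completion times:
  J1: completes at 17
  J2: completes at 35
  J3: completes at 41
  J4: completes at 56
Sum = 149
Average = 149/4
= 37.25


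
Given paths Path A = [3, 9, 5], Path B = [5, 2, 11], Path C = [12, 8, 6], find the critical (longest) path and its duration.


Path A: 3 + 9 + 5 = 17
Path B: 5 + 2 + 11 = 18
Path C: 12 + 8 + 6 = 26
Critical path = longest = max(17, 18, 26)
= 26 (Path C)


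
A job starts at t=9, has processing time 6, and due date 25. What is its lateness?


Completion = 9 + 6 = 15
Lateness = C - d = 15 - 25
= -10


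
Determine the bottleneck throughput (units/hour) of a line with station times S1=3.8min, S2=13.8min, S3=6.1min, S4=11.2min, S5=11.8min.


Bottleneck = longest station time
Station times: [3.8, 13.8, 6.1, 11.2, 11.8]
Max = 13.8 min
Rate = 60 / 13.8
= 4.35 units/hour (bottleneck: 13.8min)


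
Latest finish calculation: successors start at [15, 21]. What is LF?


LF = min of all successor start times
Successors start at: [15, 21]
LF = min(15, 21)
= 15


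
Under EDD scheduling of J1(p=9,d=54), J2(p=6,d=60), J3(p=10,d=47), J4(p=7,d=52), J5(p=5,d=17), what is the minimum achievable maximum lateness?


EDD order: J5 → J3 → J4 → J1 → J2
Completion and lateness:
  J5: C=5, d=17, L=5-17=-12
  J3: C=15, d=47, L=15-47=-32
  J4: C=22, d=52, L=22-52=-30
  J1: C=31, d=54, L=31-54=-23
  J2: C=37, d=60, L=37-60=-23
Lmax = max(-12, -32, -30, -23, -23)
= -12


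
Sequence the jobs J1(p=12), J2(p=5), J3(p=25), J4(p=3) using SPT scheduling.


SPT: sort by shortest processing time
  J4: p=3
  J2: p=5
  J1: p=12
  J3: p=25
Order: J4 → J2 → J1 → J3


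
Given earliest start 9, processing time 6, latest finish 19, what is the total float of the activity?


EF = ES + duration = 9 + 6 = 15
LS = LF - duration = 19 - 6 = 13
Total Float = LF - EF = 19 - 15
(or LS - ES = 13 - 9)
= 4


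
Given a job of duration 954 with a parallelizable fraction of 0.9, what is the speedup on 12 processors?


Amdahl's law: T_p = T × ((1-p) + p/N)
= 954 × ((1-0.9) + 0.9/12)
= 954 × (0.10 + 0.0750)
= 954 × 0.1750
= 166.95
Speedup = 954/166.95
= 5.71×


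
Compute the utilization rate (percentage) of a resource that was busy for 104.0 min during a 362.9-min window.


Utilization = busy / total × 100
= 104.0 / 362.9 × 100
= 28.7%


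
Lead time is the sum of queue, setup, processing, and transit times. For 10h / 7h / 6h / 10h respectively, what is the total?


Lead time = queue + setup + processing + transit
= 10 + 7 + 6 + 10
= 33 hours


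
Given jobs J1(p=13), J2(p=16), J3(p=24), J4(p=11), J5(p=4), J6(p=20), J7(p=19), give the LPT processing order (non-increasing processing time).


LPT: sort by longest processing time first
  J3: p=24
  J6: p=20
  J7: p=19
  J2: p=16
  J1: p=13
  J4: p=11
  J5: p=4
Order: J3 → J6 → J7 → J2 → J1 → J4 → J5


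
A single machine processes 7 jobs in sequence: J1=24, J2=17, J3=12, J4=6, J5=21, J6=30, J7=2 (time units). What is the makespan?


Sequential makespan: sum all processing times
= 24 + 17 + 12 + 6 + 21 + 30 + 2
= 112 time units


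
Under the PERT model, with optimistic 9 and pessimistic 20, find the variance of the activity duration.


σ² = ((p - o) / 6)² = (p - o)² / 36
= (20 - 9)² / 36
= 11² / 36
= 121 / 36
= 3.3611


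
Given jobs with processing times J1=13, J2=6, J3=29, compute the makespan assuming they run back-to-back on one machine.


Sequential makespan: sum all processing times
= 13 + 6 + 29
= 48 time units


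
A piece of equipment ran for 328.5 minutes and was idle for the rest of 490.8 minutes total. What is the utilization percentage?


Utilization = busy / total × 100
= 328.5 / 490.8 × 100
= 66.9%


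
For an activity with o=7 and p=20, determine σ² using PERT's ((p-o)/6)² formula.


σ² = ((p - o) / 6)² = (p - o)² / 36
= (20 - 7)² / 36
= 13² / 36
= 169 / 36
= 4.6944


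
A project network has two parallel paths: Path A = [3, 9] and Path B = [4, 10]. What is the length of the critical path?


Path A: 3 + 9 = 12
Path B: 4 + 10 = 14
Critical path = longest = max(12, 14)
= 14 (Path B)


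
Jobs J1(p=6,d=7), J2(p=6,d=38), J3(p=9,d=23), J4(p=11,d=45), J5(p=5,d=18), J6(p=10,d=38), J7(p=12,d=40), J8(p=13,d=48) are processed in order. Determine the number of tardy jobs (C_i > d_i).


Completion vs due date:
  J1: C=6, d=7 → on time
  J2: C=12, d=38 → on time
  J3: C=21, d=23 → on time
  J4: C=32, d=45 → on time
  J5: C=37, d=18 → TARDY
  J6: C=47, d=38 → TARDY
  J7: C=59, d=40 → TARDY
  J8: C=72, d=48 → TARDY
Tardy jobs: J5, J6, J7, J8
Count = 4


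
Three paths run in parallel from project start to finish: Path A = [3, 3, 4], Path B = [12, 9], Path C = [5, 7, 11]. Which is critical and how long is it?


Path A: 3 + 3 + 4 = 10
Path B: 12 + 9 = 21
Path C: 5 + 7 + 11 = 23
Critical path = longest = max(10, 21, 23)
= 23 (Path C)


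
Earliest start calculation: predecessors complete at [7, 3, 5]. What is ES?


ES = max of all predecessor completion times
Predecessors: [7, 3, 5]
ES = max(7, 3, 5)
= 7


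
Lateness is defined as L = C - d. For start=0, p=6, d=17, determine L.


Completion = 0 + 6 = 6
Lateness = C - d = 6 - 17
= -11


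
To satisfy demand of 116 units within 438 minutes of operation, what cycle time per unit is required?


Cycle time = available time / demand
= 438 / 116
= 3.78 min/unit


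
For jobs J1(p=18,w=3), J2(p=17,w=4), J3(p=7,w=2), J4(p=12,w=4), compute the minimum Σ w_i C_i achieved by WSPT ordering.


WSPT order (by p/w): J4 → J3 → J2 → J1
  J4: C=12, w·C=4×12=48
  J3: C=19, w·C=2×19=38
  J2: C=36, w·C=4×36=144
  J1: C=54, w·C=3×54=162
Σ w·C = 392
= 392


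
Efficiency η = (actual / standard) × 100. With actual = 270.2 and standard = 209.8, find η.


Efficiency = (actual / standard) × 100
= (270.2 / 209.8) × 100
= 128.8%


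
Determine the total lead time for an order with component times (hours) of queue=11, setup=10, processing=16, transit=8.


Lead time = queue + setup + processing + transit
= 11 + 10 + 16 + 8
= 45 hours


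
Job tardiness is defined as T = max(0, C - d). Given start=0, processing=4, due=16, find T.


Completion = start + processing = 0 + 4 = 4
Tardiness = max(0, C - d) = max(0, 4 - 16)
= max(0, -12)
= 0


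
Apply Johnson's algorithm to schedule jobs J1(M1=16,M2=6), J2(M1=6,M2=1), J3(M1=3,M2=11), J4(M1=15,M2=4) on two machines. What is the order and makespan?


Johnson's rule:
Group 1 (M1≤M2, sort by M1): ['J3']
Group 2 (M1>M2, sort desc M2): ['J1', 'J4', 'J2']
Sequence: J3 → J1 → J4 → J2
Makespan calculation:
  J3: M1 done=3, M2 done=14
  J1: M1 done=19, M2 done=25
  J4: M1 done=34, M2 done=38
  J2: M1 done=40, M2 done=41
= Sequence: J3 → J1 → J4 → J2, Makespan: 41


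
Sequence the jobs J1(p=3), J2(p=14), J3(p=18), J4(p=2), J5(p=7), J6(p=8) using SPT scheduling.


SPT: sort by shortest processing time
  J4: p=2
  J1: p=3
  J5: p=7
  J6: p=8
  J2: p=14
  J3: p=18
Order: J4 → J1 → J5 → J6 → J2 → J3


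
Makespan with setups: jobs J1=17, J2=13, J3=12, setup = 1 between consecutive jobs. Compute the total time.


Makespan = Σ processing + (n-1) × setup
= (17 + 13 + 12) + (3-1)×1
= 42 + 2
= 44 time units


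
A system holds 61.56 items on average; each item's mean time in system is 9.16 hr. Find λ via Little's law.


Little's law: L = λW → λ = L / W
= 61.56 / 9.16
= 6.72 per hour


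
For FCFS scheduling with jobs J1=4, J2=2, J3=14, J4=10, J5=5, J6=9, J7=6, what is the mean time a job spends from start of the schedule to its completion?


Completion times:
  J1: completes at 4
  J2: completes at 6
  J3: completes at 20
  J4: completes at 30
  J5: completes at 35
  J6: completes at 44
  J7: completes at 50
Sum = 189
Average = 189/7
= 27.00


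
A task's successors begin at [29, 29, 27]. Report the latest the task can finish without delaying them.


LF = min of all successor start times
Successors start at: [29, 29, 27]
LF = min(29, 29, 27)
= 27


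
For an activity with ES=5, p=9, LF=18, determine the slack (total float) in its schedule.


EF = ES + duration = 5 + 9 = 14
LS = LF - duration = 18 - 9 = 9
Total Float = LF - EF = 18 - 14
(or LS - ES = 9 - 5)
= 4


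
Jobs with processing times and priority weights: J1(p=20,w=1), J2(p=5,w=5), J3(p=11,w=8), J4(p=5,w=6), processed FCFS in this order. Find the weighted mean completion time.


Completion times:
  J1: C=20, w×C=1×20=20
  J2: C=25, w×C=5×25=125
  J3: C=36, w×C=8×36=288
  J4: C=41, w×C=6×41=246
Sum w×C = 679
Sum w = 20
Weighted avg = 679/20
= 33.95


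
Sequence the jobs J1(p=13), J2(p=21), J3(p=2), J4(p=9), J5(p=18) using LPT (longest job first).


LPT: sort by longest processing time first
  J2: p=21
  J5: p=18
  J1: p=13
  J4: p=9
  J3: p=2
Order: J2 → J5 → J1 → J4 → J3


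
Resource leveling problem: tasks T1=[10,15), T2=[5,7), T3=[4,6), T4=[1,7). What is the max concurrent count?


Check each time point for overlaps:
  t=5: 3 tasks active (T2, T3, T4)
Max concurrent = 3


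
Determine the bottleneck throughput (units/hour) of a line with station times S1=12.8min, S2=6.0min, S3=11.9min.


Bottleneck = longest station time
Station times: [12.8, 6.0, 11.9]
Max = 12.8 min
Rate = 60 / 12.8
= 4.69 units/hour (bottleneck: 12.8min)


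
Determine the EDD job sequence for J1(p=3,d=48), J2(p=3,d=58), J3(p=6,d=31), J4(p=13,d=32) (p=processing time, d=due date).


EDD: sort by earliest due date
  J3: d=31, p=6
  J4: d=32, p=13
  J1: d=48, p=3
  J2: d=58, p=3
Order: J3 → J4 → J1 → J2


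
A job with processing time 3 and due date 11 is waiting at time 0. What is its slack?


Slack = due - current_time - processing
= 11 - 0 - 3
= 8


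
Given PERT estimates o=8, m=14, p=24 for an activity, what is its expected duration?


te = (o + 4m + p) / 6
= (8 + 4×14 + 24) / 6
= (8 + 56 + 24) / 6
= 88 / 6
= 14.67


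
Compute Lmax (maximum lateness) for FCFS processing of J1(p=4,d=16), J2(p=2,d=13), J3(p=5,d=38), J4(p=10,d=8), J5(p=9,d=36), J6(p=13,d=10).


Lateness per job (L = C - d):
  J1: C=4, d=16, L=-12
  J2: C=6, d=13, L=-7
  J3: C=11, d=38, L=-27
  J4: C=21, d=8, L=13
  J5: C=30, d=36, L=-6
  J6: C=43, d=10, L=33
Lmax = max(-12, -7, -27, 13, -6, 33)
= 33


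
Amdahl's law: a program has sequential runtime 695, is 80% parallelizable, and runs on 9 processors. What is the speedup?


Amdahl's law: T_p = T × ((1-p) + p/N)
= 695 × ((1-0.8) + 0.8/9)
= 695 × (0.20 + 0.0889)
= 695 × 0.2889
= 200.78
Speedup = 695/200.78
= 3.46×


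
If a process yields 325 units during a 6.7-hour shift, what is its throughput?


Throughput = units / time
= 325 / 6.7
= 48.5 units/hour


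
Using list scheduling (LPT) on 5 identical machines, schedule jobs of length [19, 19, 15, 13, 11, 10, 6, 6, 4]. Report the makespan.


Jobs (LPT sorted): [19, 19, 15, 13, 11, 10, 6, 6, 4]
Machines: 5
  J=19 → Machine 1 (load: 0+19=19)
  J=19 → Machine 2 (load: 0+19=19)
  J=15 → Machine 3 (load: 0+15=15)
  J=13 → Machine 4 (load: 0+13=13)
  J=11 → Machine 5 (load: 0+11=11)
  J=10 → Machine 5 (load: 11+10=21)
  J=6 → Machine 4 (load: 13+6=19)
  J=6 → Machine 3 (load: 15+6=21)
  J=4 → Machine 1 (load: 19+4=23)
Machine loads: [23, 19, 21, 19, 21]
Makespan = max = 23 time units


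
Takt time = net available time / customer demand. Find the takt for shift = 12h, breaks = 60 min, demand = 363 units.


Available = 12×60 - 60 = 660 min
Takt time = 660 / 363
= 1.82 min/unit


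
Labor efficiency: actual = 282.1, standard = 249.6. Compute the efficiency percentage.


Efficiency = (actual / standard) × 100
= (282.1 / 249.6) × 100
= 113.0%


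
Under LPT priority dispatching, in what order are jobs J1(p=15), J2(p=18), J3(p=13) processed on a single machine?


LPT: sort by longest processing time first
  J2: p=18
  J1: p=15
  J3: p=13
Order: J2 → J1 → J3


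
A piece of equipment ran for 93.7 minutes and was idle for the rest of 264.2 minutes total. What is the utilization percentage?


Utilization = busy / total × 100
= 93.7 / 264.2 × 100
= 35.5%


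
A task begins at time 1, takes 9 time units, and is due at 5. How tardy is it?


Completion = start + processing = 1 + 9 = 10
Tardiness = max(0, C - d) = max(0, 10 - 5)
= max(0, 5)
= 5


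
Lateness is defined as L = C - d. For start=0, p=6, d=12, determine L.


Completion = 0 + 6 = 6
Lateness = C - d = 6 - 12
= -6


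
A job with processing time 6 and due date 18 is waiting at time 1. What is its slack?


Slack = due - current_time - processing
= 18 - 1 - 6
= 11


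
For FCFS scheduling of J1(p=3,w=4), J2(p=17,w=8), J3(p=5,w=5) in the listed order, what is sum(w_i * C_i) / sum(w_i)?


Completion times:
  J1: C=3, w×C=4×3=12
  J2: C=20, w×C=8×20=160
  J3: C=25, w×C=5×25=125
Sum w×C = 297
Sum w = 17
Weighted avg = 297/17
= 17.47


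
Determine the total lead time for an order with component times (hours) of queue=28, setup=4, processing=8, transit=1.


Lead time = queue + setup + processing + transit
= 28 + 4 + 8 + 1
= 41 hours


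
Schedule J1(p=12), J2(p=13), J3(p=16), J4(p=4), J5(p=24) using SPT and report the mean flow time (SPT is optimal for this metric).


SPT order: J4 → J1 → J2 → J3 → J5
Completion times:
  J4: C=4
  J1: C=16
  J2: C=29
  J3: C=45
  J5: C=69
Sum = 163, n = 5
Mean flow = 163/5
= 32.60


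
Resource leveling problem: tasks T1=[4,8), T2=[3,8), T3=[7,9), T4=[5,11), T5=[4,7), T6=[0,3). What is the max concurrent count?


Check each time point for overlaps:
  t=5: 4 tasks active (T1, T2, T4, T5)
Max concurrent = 4


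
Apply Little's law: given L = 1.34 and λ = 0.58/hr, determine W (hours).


Little's law: L = λW → W = L / λ
= 1.34 / 0.58
= 2.31 hours


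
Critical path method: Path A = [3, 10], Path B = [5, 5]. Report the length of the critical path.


Path A: 3 + 10 = 13
Path B: 5 + 5 = 10
Critical path = longest = max(13, 10)
= 13 (Path A)


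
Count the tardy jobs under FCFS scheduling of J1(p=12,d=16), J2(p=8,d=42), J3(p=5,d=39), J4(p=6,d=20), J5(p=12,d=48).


Completion vs due date:
  J1: C=12, d=16 → on time
  J2: C=20, d=42 → on time
  J3: C=25, d=39 → on time
  J4: C=31, d=20 → TARDY
  J5: C=43, d=48 → on time
Tardy jobs: J4
Count = 1


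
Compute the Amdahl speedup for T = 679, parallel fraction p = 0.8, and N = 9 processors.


Amdahl's law: T_p = T × ((1-p) + p/N)
= 679 × ((1-0.8) + 0.8/9)
= 679 × (0.20 + 0.0889)
= 679 × 0.2889
= 196.16
Speedup = 679/196.16
= 3.46×


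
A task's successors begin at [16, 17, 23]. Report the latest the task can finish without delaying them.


LF = min of all successor start times
Successors start at: [16, 17, 23]
LF = min(16, 17, 23)
= 16


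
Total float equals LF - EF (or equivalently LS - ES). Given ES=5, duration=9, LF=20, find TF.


EF = ES + duration = 5 + 9 = 14
LS = LF - duration = 20 - 9 = 11
Total Float = LF - EF = 20 - 14
(or LS - ES = 11 - 5)
= 6


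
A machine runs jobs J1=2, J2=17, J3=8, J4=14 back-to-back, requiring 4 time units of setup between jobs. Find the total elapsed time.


Makespan = Σ processing + (n-1) × setup
= (2 + 17 + 8 + 14) + (4-1)×4
= 41 + 12
= 53 time units


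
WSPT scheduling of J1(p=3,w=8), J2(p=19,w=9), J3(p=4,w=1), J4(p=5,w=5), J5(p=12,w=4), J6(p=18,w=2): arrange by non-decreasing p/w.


WSPT (Smith's rule): sort by p/w ascending
  J1: p/w = 3/8 = 0.375
  J4: p/w = 5/5 = 1.000
  J2: p/w = 19/9 = 2.111
  J5: p/w = 12/4 = 3.000
  J3: p/w = 4/1 = 4.000
  J6: p/w = 18/2 = 9.000
Order: J1 → J4 → J2 → J5 → J3 → J6


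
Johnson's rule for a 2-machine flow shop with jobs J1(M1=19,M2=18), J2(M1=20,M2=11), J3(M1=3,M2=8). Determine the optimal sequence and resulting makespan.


Johnson's rule:
Group 1 (M1≤M2, sort by M1): ['J3']
Group 2 (M1>M2, sort desc M2): ['J1', 'J2']
Sequence: J3 → J1 → J2
Makespan calculation:
  J3: M1 done=3, M2 done=11
  J1: M1 done=22, M2 done=40
  J2: M1 done=42, M2 done=53
= Sequence: J3 → J1 → J2, Makespan: 53


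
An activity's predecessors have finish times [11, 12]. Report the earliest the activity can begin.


ES = max of all predecessor completion times
Predecessors: [11, 12]
ES = max(11, 12)
= 12


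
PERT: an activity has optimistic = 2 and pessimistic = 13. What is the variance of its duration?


σ² = ((p - o) / 6)² = (p - o)² / 36
= (13 - 2)² / 36
= 11² / 36
= 121 / 36
= 3.3611


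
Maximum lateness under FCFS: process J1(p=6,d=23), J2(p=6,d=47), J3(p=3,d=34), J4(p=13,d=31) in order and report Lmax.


Lateness per job (L = C - d):
  J1: C=6, d=23, L=-17
  J2: C=12, d=47, L=-35
  J3: C=15, d=34, L=-19
  J4: C=28, d=31, L=-3
Lmax = max(-17, -35, -19, -3)
= -3


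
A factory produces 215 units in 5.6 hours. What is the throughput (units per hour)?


Throughput = units / time
= 215 / 5.6
= 38.4 units/hour


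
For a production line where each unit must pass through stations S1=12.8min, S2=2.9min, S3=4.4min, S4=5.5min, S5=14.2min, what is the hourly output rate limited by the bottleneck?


Bottleneck = longest station time
Station times: [12.8, 2.9, 4.4, 5.5, 14.2]
Max = 14.2 min
Rate = 60 / 14.2
= 4.23 units/hour (bottleneck: 14.2min)


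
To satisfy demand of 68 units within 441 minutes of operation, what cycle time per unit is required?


Cycle time = available time / demand
= 441 / 68
= 6.49 min/unit


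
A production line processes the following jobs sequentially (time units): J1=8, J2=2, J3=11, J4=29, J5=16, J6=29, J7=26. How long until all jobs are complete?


Sequential makespan: sum all processing times
= 8 + 2 + 11 + 29 + 16 + 29 + 26
= 121 time units


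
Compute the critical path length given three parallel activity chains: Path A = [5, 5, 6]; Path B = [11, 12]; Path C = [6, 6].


Path A: 5 + 5 + 6 = 16
Path B: 11 + 12 = 23
Path C: 6 + 6 = 12
Critical path = longest = max(16, 23, 12)
= 23 (Path B)


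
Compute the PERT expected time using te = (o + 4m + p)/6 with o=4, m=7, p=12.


te = (o + 4m + p) / 6
= (4 + 4×7 + 12) / 6
= (4 + 28 + 12) / 6
= 44 / 6
= 7.33


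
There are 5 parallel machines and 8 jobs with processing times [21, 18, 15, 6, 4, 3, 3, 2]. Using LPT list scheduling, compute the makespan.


Jobs (LPT sorted): [21, 18, 15, 6, 4, 3, 3, 2]
Machines: 5
  J=21 → Machine 1 (load: 0+21=21)
  J=18 → Machine 2 (load: 0+18=18)
  J=15 → Machine 3 (load: 0+15=15)
  J=6 → Machine 4 (load: 0+6=6)
  J=4 → Machine 5 (load: 0+4=4)
  J=3 → Machine 5 (load: 4+3=7)
  J=3 → Machine 4 (load: 6+3=9)
  J=2 → Machine 5 (load: 7+2=9)
Machine loads: [21, 18, 15, 9, 9]
Makespan = max = 21 time units


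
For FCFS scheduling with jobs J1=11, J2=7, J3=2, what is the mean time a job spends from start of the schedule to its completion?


Completion times:
  J1: completes at 11
  J2: completes at 18
  J3: completes at 20
Sum = 49
Average = 49/3
= 16.33


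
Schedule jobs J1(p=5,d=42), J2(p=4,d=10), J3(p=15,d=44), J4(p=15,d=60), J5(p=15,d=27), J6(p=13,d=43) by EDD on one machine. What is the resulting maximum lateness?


EDD order: J2 → J5 → J1 → J6 → J3 → J4
Completion and lateness:
  J2: C=4, d=10, L=4-10=-6
  J5: C=19, d=27, L=19-27=-8
  J1: C=24, d=42, L=24-42=-18
  J6: C=37, d=43, L=37-43=-6
  J3: C=52, d=44, L=52-44=8
  J4: C=67, d=60, L=67-60=7
Lmax = max(-6, -8, -18, -6, 8, 7)
= 8


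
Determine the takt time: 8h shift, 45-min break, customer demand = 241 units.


Available = 8×60 - 45 = 435 min
Takt time = 435 / 241
= 1.80 min/unit


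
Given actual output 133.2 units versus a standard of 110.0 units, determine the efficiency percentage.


Efficiency = (actual / standard) × 100
= (133.2 / 110.0) × 100
= 121.1%


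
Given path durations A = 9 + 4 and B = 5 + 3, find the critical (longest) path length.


Path A: 9 + 4 = 13
Path B: 5 + 3 = 8
Critical path = longest = max(13, 8)
= 13 (Path A)


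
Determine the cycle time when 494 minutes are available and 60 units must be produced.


Cycle time = available time / demand
= 494 / 60
= 8.23 min/unit


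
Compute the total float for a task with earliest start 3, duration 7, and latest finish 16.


EF = ES + duration = 3 + 7 = 10
LS = LF - duration = 16 - 7 = 9
Total Float = LF - EF = 16 - 10
(or LS - ES = 9 - 3)
= 6


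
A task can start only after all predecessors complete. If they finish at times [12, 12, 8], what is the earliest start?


ES = max of all predecessor completion times
Predecessors: [12, 12, 8]
ES = max(12, 12, 8)
= 12


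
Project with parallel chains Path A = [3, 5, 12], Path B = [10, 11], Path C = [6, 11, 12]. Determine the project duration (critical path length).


Path A: 3 + 5 + 12 = 20
Path B: 10 + 11 = 21
Path C: 6 + 11 + 12 = 29
Critical path = longest = max(20, 21, 29)
= 29 (Path C)


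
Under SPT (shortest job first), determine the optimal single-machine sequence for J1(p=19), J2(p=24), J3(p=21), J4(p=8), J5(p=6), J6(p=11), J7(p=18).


SPT: sort by shortest processing time
  J5: p=6
  J4: p=8
  J6: p=11
  J7: p=18
  J1: p=19
  J3: p=21
  J2: p=24
Order: J5 → J4 → J6 → J7 → J1 → J3 → J2


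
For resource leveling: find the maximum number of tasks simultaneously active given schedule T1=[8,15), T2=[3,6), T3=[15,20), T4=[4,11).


Check each time point for overlaps:
  t=4: 2 tasks active (T2, T4)
Max concurrent = 2


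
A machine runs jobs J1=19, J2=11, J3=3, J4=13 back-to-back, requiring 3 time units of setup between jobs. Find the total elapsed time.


Makespan = Σ processing + (n-1) × setup
= (19 + 11 + 3 + 13) + (4-1)×3
= 46 + 9
= 55 time units


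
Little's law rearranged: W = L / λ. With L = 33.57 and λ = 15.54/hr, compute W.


Little's law: L = λW → W = L / λ
= 33.57 / 15.54
= 2.16 hours


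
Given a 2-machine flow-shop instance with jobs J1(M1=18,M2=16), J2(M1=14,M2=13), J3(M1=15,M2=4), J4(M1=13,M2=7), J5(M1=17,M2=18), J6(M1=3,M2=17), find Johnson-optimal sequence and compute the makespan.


Johnson's rule:
Group 1 (M1≤M2, sort by M1): ['J6', 'J5']
Group 2 (M1>M2, sort desc M2): ['J1', 'J2', 'J4', 'J3']
Sequence: J6 → J5 → J1 → J2 → J4 → J3
Makespan calculation:
  J6: M1 done=3, M2 done=20
  J5: M1 done=20, M2 done=38
  J1: M1 done=38, M2 done=54
  J2: M1 done=52, M2 done=67
  J4: M1 done=65, M2 done=74
  J3: M1 done=80, M2 done=84
= Sequence: J6 → J5 → J1 → J2 → J4 → J3, Makespan: 84


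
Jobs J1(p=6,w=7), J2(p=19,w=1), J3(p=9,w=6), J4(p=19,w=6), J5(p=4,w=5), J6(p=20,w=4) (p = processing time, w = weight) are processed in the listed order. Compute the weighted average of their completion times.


Completion times:
  J1: C=6, w×C=7×6=42
  J2: C=25, w×C=1×25=25
  J3: C=34, w×C=6×34=204
  J4: C=53, w×C=6×53=318
  J5: C=57, w×C=5×57=285
  J6: C=77, w×C=4×77=308
Sum w×C = 1182
Sum w = 29
Weighted avg = 1182/29
= 40.76


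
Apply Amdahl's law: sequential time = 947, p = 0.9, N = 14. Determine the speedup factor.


Amdahl's law: T_p = T × ((1-p) + p/N)
= 947 × ((1-0.9) + 0.9/14)
= 947 × (0.10 + 0.0643)
= 947 × 0.1643
= 155.58
Speedup = 947/155.58
= 6.09×


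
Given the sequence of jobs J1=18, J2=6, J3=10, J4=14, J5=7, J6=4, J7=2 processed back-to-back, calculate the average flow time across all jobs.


Completion times:
  J1: completes at 18
  J2: completes at 24
  J3: completes at 34
  J4: completes at 48
  J5: completes at 55
  J6: completes at 59
  J7: completes at 61
Sum = 299
Average = 299/7
= 42.71


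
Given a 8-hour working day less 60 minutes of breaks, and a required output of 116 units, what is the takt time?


Available = 8×60 - 60 = 420 min
Takt time = 420 / 116
= 3.62 min/unit


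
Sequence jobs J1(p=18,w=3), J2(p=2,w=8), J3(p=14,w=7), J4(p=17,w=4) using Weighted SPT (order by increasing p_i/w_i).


WSPT (Smith's rule): sort by p/w ascending
  J2: p/w = 2/8 = 0.250
  J3: p/w = 14/7 = 2.000
  J4: p/w = 17/4 = 4.250
  J1: p/w = 18/3 = 6.000
Order: J2 → J3 → J4 → J1


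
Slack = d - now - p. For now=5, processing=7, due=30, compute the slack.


Slack = due - current_time - processing
= 30 - 5 - 7
= 18


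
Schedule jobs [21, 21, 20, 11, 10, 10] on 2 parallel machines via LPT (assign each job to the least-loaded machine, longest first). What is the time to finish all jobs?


Jobs (LPT sorted): [21, 21, 20, 11, 10, 10]
Machines: 2
  J=21 → Machine 1 (load: 0+21=21)
  J=21 → Machine 2 (load: 0+21=21)
  J=20 → Machine 1 (load: 21+20=41)
  J=11 → Machine 2 (load: 21+11=32)
  J=10 → Machine 2 (load: 32+10=42)
  J=10 → Machine 1 (load: 41+10=51)
Machine loads: [51, 42]
Makespan = max = 51 time units


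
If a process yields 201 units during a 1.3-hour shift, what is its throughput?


Throughput = units / time
= 201 / 1.3
= 154.6 units/hour


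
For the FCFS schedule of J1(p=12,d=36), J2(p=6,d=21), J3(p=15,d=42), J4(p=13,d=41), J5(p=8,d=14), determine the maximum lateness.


Lateness per job (L = C - d):
  J1: C=12, d=36, L=-24
  J2: C=18, d=21, L=-3
  J3: C=33, d=42, L=-9
  J4: C=46, d=41, L=5
  J5: C=54, d=14, L=40
Lmax = max(-24, -3, -9, 5, 40)
= 40
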